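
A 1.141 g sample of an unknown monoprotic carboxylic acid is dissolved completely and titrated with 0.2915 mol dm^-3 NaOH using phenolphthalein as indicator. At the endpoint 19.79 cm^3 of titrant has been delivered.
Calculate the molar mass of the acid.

n(NaOH) = 0.01979 L × 0.2915 mol/L = 5.769 × 10^-3 mol
n(HA) = 5.769 × 10^-3 mol (1:1 ratio)
M = m / n = 1.141 g / 5.769 × 10^-3 mol = 197.8 g/mol

197.8 g/mol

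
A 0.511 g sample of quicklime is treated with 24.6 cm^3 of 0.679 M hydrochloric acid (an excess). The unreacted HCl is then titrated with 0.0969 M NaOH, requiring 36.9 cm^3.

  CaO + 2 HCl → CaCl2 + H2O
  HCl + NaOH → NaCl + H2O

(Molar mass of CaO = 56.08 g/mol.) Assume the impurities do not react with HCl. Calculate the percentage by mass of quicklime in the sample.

n(HCl) added = 0.0246 × 0.679 = 0.0167 mol
n(NaOH) used in back-titration = 0.0369 × 0.0969 = 3.58 × 10^-3 mol
n(HCl) left over = 3.58 × 10^-3 mol (1:1 ratio)
n(HCl) consumed by analyte = 0.0167 − 3.58 × 10^-3 = 0.0131 mol
From the 1:2 ratio, n(CaO) = 1/2 × 0.0131 = 6.56 × 10^-3 mol
mass of CaO = 6.56 × 10^-3 × 56.08 = 0.368 g
% CaO = 0.368 / 0.511 × 100 = 72.0 %

72.0 %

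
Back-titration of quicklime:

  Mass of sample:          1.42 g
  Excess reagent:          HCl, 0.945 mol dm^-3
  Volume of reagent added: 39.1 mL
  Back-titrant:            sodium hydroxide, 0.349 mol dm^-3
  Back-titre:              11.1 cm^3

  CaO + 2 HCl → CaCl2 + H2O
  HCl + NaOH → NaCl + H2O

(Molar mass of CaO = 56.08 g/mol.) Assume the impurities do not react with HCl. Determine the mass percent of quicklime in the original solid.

65.3 %

n(HCl) added = 0.0391 × 0.945 = 0.0369 mol
n(NaOH) used in back-titration = 0.0111 × 0.349 = 3.87 × 10^-3 mol
n(HCl) left over = 3.87 × 10^-3 mol (1:1 ratio)
n(HCl) consumed by analyte = 0.0369 − 3.87 × 10^-3 = 0.0331 mol
From the 1:2 ratio, n(CaO) = 1/2 × 0.0331 = 0.0165 mol
mass of CaO = 0.0165 × 56.08 = 0.927 g
% CaO = 0.927 / 1.42 × 100 = 65.3 %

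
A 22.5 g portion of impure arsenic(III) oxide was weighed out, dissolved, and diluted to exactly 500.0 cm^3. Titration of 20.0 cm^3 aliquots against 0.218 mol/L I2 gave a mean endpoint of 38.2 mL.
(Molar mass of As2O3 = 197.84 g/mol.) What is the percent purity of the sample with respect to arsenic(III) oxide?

91.5 %

As2O3 + 2 I2 + 2 H2O → As2O5 + 4 HI
n(I2) per titration = 0.0382 × 0.218 = 8.33 × 10^-3 mol
From the 1:2 ratio, n(As2O3) in each aliquot = 1/2 × 8.33 × 10^-3 = 4.16 × 10^-3 mol
n(As2O3) in the whole flask = 4.16 × 10^-3 × 500.0/20.0 = 0.104 mol
mass of As2O3 = 0.104 × 197.84 = 20.6 g
% As2O3 = 20.6 / 22.5 × 100 = 91.5 %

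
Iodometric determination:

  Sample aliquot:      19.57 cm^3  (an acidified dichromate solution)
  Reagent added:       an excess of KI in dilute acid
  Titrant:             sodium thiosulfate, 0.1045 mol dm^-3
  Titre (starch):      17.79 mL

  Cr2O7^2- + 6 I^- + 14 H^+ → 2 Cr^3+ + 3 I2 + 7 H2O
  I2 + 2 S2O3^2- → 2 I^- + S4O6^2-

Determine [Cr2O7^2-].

0.01583 mol/L

n(S2O3^2-) = 0.01779 × 0.1045 = 1.859 × 10^-3 mol
n(I2) = n(S2O3^2-)/2 = 9.295 × 10^-4 mol
From the 1:3 ratio, n(Cr2O7^2-) in the aliquot = 1/3 × 9.295 × 10^-4 = 3.098 × 10^-4 mol
[Cr2O7^2-] = 3.098 × 10^-4 / 0.01957 = 0.01583 mol/L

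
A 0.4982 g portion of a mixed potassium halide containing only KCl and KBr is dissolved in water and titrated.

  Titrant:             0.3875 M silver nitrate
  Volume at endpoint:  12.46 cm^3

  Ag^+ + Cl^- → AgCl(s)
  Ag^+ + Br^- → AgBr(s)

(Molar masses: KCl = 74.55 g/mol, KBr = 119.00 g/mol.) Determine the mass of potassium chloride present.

n(AgNO3) = 0.01246 × 0.3875 = 4.828 × 10^-3 mol
Let x = n(KCl), y = n(KBr).
Titrant: 1x + 1y = 4.828 × 10^-3;  mass: 74.55x + 119.00y = 0.4982
Solving, x = 1.718 × 10^-3 mol, y = 3.110 × 10^-3 mol
mass of KCl = 1.718 × 10^-3 × 74.55 = 0.1281 g

0.1281 g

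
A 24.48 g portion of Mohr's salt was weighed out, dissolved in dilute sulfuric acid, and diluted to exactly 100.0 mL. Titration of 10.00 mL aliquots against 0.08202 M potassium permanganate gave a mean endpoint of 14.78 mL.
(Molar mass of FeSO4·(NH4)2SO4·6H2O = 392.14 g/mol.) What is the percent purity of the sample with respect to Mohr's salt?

MnO4^- + 5 Fe^2+ + 8 H^+ → Mn^2+ + 5 Fe^3+ + 4 H2O
n(KMnO4) per titration = 0.01478 × 0.08202 = 1.212 × 10^-3 mol
From the 5:1 ratio, n(FeSO4·(NH4)2SO4·6H2O) in each aliquot = 5/1 × 1.212 × 10^-3 = 6.061 × 10^-3 mol
n(FeSO4·(NH4)2SO4·6H2O) in the whole flask = 6.061 × 10^-3 × 100.0/10.00 = 0.06061 mol
mass of FeSO4·(NH4)2SO4·6H2O = 0.06061 × 392.14 = 23.77 g
% FeSO4·(NH4)2SO4·6H2O = 23.77 / 24.48 × 100 = 97.09 %

97.09 %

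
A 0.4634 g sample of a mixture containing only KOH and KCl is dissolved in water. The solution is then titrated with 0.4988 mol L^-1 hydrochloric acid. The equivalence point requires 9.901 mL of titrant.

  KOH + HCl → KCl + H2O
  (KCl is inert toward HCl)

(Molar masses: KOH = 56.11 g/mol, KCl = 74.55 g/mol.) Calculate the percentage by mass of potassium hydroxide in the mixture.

n(HCl) = 0.009901 × 0.4988 = 4.939 × 10^-3 mol
Let x = n(KOH), y = n(KCl).
Titrant: 1x = 4.939 × 10^-3;  mass: 56.11x + 74.55y = 0.4634
Solving, x = 4.939 × 10^-3 mol, y = 2.499 × 10^-3 mol
mass of KOH = 4.939 × 10^-3 × 56.11 = 0.2771 g
% KOH = 0.2771 / 0.4634 × 100 = 59.80 %

59.80 %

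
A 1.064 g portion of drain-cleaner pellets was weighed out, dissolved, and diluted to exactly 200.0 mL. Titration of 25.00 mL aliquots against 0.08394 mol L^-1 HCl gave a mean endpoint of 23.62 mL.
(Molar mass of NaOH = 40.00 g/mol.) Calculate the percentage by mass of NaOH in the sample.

59.63 %

NaOH + HCl → NaCl + H2O
n(HCl) per titration = 0.02362 × 0.08394 = 1.983 × 10^-3 mol
n(NaOH) in each aliquot = 1.983 × 10^-3 mol (1:1 ratio)
n(NaOH) in the whole flask = 1.983 × 10^-3 × 200.0/25.00 = 0.01586 mol
mass of NaOH = 0.01586 × 40.00 = 0.6345 g
% NaOH = 0.6345 / 1.064 × 100 = 59.63 %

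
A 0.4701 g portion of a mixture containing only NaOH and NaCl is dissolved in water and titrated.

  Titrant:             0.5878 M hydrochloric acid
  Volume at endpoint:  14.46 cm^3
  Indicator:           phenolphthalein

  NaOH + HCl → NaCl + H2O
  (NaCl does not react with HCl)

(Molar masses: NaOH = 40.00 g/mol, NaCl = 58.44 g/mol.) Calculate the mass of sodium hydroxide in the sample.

n(HCl) = 0.01446 × 0.5878 = 8.500 × 10^-3 mol
Let x = n(NaOH), y = n(NaCl).
Titrant: 1x = 8.500 × 10^-3;  mass: 40.00x + 58.44y = 0.4701
Solving, x = 8.500 × 10^-3 mol, y = 2.226 × 10^-3 mol
mass of NaOH = 8.500 × 10^-3 × 40.00 = 0.3400 g

0.3400 g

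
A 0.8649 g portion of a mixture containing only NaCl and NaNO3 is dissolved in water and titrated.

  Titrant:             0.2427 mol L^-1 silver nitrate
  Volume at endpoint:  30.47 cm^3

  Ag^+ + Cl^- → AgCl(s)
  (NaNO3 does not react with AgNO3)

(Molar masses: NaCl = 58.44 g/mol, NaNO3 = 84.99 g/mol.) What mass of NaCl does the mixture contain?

0.4322 g

n(AgNO3) = 0.03047 × 0.2427 = 7.395 × 10^-3 mol
Let x = n(NaCl), y = n(NaNO3).
Titrant: 1x = 7.395 × 10^-3;  mass: 58.44x + 84.99y = 0.8649
Solving, x = 7.395 × 10^-3 mol, y = 5.092 × 10^-3 mol
mass of NaCl = 7.395 × 10^-3 × 58.44 = 0.4322 g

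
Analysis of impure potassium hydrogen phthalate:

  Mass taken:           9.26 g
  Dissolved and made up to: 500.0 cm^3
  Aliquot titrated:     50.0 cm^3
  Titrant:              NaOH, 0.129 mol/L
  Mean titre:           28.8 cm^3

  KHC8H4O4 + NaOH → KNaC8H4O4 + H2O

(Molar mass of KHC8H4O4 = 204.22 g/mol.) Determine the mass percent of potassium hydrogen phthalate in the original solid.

81.9 %

n(NaOH) per titration = 0.0288 × 0.129 = 3.72 × 10^-3 mol
n(KHC8H4O4) in each aliquot = 3.72 × 10^-3 mol (1:1 ratio)
n(KHC8H4O4) in the whole flask = 3.72 × 10^-3 × 500.0/50.0 = 0.0372 mol
mass of KHC8H4O4 = 0.0372 × 204.22 = 7.59 g
% KHC8H4O4 = 7.59 / 9.26 × 100 = 81.9 %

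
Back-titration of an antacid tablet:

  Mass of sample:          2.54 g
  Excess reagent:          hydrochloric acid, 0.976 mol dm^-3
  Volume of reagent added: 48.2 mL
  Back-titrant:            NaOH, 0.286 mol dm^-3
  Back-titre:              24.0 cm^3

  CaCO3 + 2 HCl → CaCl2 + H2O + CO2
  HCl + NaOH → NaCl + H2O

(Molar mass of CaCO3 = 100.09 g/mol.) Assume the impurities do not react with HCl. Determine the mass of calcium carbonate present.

2.01 g

n(HCl) added = 0.0482 × 0.976 = 0.0470 mol
n(NaOH) used in back-titration = 0.0240 × 0.286 = 6.86 × 10^-3 mol
n(HCl) left over = 6.86 × 10^-3 mol (1:1 ratio)
n(HCl) consumed by analyte = 0.0470 − 6.86 × 10^-3 = 0.0402 mol
From the 1:2 ratio, n(CaCO3) = 1/2 × 0.0402 = 0.0201 mol
mass of CaCO3 = 0.0201 × 100.09 = 2.01 g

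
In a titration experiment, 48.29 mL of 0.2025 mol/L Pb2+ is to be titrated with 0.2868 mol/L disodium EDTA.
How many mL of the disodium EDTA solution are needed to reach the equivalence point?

34.10 mL

Pb^2+ + EDTA^4- → [Pb(EDTA)]^2-
n(Pb2+) = 0.04829 L × 0.2025 mol/L = 9.779 × 10^-3 mol
n(EDTA) = 9.779 × 10^-3 mol (1:1 stoichiometry)
V(EDTA) = 9.779 × 10^-3 mol / 0.2868 mol/L = 0.03410 L = 34.10 mL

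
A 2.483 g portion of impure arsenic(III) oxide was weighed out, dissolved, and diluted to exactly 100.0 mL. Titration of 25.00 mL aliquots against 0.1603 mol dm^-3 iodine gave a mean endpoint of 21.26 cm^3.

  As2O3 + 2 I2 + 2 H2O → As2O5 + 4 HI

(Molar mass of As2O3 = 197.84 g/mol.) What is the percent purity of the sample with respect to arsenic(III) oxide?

54.31 %

n(I2) per titration = 0.02126 × 0.1603 = 3.408 × 10^-3 mol
From the 1:2 ratio, n(As2O3) in each aliquot = 1/2 × 3.408 × 10^-3 = 1.704 × 10^-3 mol
n(As2O3) in the whole flask = 1.704 × 10^-3 × 100.0/25.00 = 6.816 × 10^-3 mol
mass of As2O3 = 6.816 × 10^-3 × 197.84 = 1.348 g
% As2O3 = 1.348 / 2.483 × 100 = 54.31 %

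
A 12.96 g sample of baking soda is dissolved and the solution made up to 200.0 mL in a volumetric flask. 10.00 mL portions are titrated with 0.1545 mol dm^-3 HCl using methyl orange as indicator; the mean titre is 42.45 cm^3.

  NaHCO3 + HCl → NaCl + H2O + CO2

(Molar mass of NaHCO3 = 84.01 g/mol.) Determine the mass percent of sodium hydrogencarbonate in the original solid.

85.03 %

n(HCl) per titration = 0.04245 × 0.1545 = 6.559 × 10^-3 mol
n(NaHCO3) in each aliquot = 6.559 × 10^-3 mol (1:1 ratio)
n(NaHCO3) in the whole flask = 6.559 × 10^-3 × 200.0/10.00 = 0.1312 mol
mass of NaHCO3 = 0.1312 × 84.01 = 11.02 g
% NaHCO3 = 11.02 / 12.96 × 100 = 85.03 %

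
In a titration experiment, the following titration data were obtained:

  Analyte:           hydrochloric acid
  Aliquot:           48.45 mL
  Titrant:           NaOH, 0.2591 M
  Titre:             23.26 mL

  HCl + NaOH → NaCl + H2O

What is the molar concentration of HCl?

0.1244 M

n(NaOH) = 0.02326 L × 0.2591 mol/L = 6.027 × 10^-3 mol
n(HCl) = 6.027 × 10^-3 mol (1:1 mole ratio)
[HCl] = 6.027 × 10^-3 mol / 0.04845 L = 0.1244 mol/L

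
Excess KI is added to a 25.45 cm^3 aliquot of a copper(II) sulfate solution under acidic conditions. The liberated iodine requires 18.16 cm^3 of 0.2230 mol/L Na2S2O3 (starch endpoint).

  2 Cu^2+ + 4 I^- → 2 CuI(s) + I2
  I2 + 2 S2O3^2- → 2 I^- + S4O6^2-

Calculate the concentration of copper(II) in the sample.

n(S2O3^2-) = 0.01816 × 0.2230 = 4.050 × 10^-3 mol
n(I2) = n(S2O3^2-)/2 = 2.025 × 10^-3 mol
From the 2:1 ratio, n(Cu2+) in the aliquot = 2/1 × 2.025 × 10^-3 = 4.050 × 10^-3 mol
[Cu2+] = 4.050 × 10^-3 / 0.02545 = 0.1591 mol/L

0.1591 mol/L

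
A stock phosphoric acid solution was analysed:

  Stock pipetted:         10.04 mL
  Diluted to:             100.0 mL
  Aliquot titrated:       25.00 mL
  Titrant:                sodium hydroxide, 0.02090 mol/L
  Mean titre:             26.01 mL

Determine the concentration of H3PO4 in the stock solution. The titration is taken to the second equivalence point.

H3PO4 + 2 NaOH → Na2HPO4 + 2 H2O
n(NaOH) = 0.02601 × 0.02090 = 5.436 × 10^-4 mol
From the 1:2 ratio, n(H3PO4) in the aliquot = 1/2 × 5.436 × 10^-4 = 2.718 × 10^-4 mol
[H3PO4]_dilute = 2.718 × 10^-4 / 0.02500 = 0.01087 mol/L
Dilution factor = 100.0 / 10.04 = 9.960
[H3PO4]_stock = 0.01087 × 9.960 = 0.1083 mol/L

0.1083 mol/L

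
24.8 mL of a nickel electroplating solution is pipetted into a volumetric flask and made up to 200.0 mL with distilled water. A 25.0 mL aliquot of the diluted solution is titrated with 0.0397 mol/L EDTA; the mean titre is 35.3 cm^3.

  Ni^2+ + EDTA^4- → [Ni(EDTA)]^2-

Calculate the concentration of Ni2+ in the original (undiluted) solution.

n(EDTA) = 0.0353 × 0.0397 = 1.40 × 10^-3 mol
n(Ni2+) in the aliquot = 1.40 × 10^-3 mol (1:1 ratio)
[Ni2+]_dilute = 1.40 × 10^-3 / 0.0250 = 0.0561 mol/L
Dilution factor = 200.0 / 24.8 = 8.065
[Ni2+]_stock = 0.0561 × 8.065 = 0.452 mol/L

0.452 mol/L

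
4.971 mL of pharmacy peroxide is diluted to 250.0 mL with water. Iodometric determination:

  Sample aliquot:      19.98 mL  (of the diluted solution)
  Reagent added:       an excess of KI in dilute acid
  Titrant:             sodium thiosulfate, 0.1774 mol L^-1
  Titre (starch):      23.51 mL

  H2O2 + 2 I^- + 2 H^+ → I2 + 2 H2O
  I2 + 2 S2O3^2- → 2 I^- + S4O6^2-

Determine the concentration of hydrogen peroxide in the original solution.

n(S2O3^2-) = 0.02351 × 0.1774 = 4.171 × 10^-3 mol
n(I2) = n(S2O3^2-)/2 = 2.085 × 10^-3 mol
n(H2O2) in the aliquot = 2.085 × 10^-3 mol (1:1 ratio)
[H2O2]_dilute = 2.085 × 10^-3 / 0.01998 = 0.1044 mol/L
[H2O2]_original = 0.1044 × 250.0/4.971 = 5.249 mol/L

5.249 mol/L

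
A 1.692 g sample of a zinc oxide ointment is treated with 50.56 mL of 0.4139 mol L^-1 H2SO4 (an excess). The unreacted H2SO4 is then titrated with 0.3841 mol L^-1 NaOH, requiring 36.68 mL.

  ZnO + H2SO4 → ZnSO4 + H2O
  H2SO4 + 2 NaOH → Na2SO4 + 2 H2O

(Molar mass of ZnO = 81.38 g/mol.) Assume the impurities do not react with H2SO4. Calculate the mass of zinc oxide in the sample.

n(H2SO4) added = 0.05056 × 0.4139 = 0.02093 mol
n(NaOH) used in back-titration = 0.03668 × 0.3841 = 0.01409 mol
From the 1:2 ratio, n(H2SO4) left over = 1/2 × 0.01409 = 7.044 × 10^-3 mol
n(H2SO4) consumed by analyte = 0.02093 − 7.044 × 10^-3 = 0.01388 mol
n(ZnO) = 0.01388 mol (1:1 ratio)
mass of ZnO = 0.01388 × 81.38 = 1.130 g

1.130 g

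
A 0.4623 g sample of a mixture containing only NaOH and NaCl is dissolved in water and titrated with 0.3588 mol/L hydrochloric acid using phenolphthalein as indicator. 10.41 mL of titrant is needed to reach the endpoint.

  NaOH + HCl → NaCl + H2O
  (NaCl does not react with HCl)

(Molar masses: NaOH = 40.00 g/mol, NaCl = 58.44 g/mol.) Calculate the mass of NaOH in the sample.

n(HCl) = 0.01041 × 0.3588 = 3.735 × 10^-3 mol
Let x = n(NaOH), y = n(NaCl).
Titrant: 1x = 3.735 × 10^-3;  mass: 40.00x + 58.44y = 0.4623
Solving, x = 3.735 × 10^-3 mol, y = 5.354 × 10^-3 mol
mass of NaOH = 3.735 × 10^-3 × 40.00 = 0.1494 g

0.1494 g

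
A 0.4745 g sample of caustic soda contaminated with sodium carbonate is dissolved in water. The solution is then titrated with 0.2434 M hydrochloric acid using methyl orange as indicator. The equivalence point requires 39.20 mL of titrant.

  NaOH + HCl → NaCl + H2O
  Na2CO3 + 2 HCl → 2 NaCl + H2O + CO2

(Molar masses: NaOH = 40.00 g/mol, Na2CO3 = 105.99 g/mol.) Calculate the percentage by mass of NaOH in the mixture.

20.20 %

n(HCl) = 0.03920 × 0.2434 = 9.541 × 10^-3 mol
Let x = n(NaOH), y = n(Na2CO3).
Titrant: 1x + 2y = 9.541 × 10^-3;  mass: 40.00x + 105.99y = 0.4745
Solving, x = 2.396 × 10^-3 mol, y = 3.572 × 10^-3 mol
mass of NaOH = 2.396 × 10^-3 × 40.00 = 0.09585 g
% NaOH = 0.09585 / 0.4745 × 100 = 20.20 %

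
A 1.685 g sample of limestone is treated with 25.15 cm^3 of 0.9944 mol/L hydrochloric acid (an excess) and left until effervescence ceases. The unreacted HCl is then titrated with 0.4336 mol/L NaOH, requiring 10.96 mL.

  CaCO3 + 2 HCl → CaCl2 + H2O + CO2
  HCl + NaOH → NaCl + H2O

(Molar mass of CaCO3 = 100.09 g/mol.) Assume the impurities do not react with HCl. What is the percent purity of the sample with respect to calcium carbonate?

n(HCl) added = 0.02515 × 0.9944 = 0.02501 mol
n(NaOH) used in back-titration = 0.01096 × 0.4336 = 4.752 × 10^-3 mol
n(HCl) left over = 4.752 × 10^-3 mol (1:1 ratio)
n(HCl) consumed by analyte = 0.02501 − 4.752 × 10^-3 = 0.02026 mol
From the 1:2 ratio, n(CaCO3) = 1/2 × 0.02026 = 0.01013 mol
mass of CaCO3 = 0.01013 × 100.09 = 1.014 g
% CaCO3 = 1.014 / 1.685 × 100 = 60.16 %

60.16 %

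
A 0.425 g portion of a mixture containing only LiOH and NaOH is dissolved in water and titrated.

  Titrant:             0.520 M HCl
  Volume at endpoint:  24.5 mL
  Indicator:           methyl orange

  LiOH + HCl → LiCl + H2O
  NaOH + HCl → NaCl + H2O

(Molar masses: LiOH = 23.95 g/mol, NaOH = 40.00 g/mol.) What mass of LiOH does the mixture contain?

n(HCl) = 0.0245 × 0.520 = 0.0127 mol
Let x = n(LiOH), y = n(NaOH).
Titrant: 1x + 1y = 0.0127;  mass: 23.95x + 40.00y = 0.425
Solving, x = 5.27 × 10^-3 mol, y = 7.47 × 10^-3 mol
mass of LiOH = 5.27 × 10^-3 × 23.95 = 0.126 g

0.126 g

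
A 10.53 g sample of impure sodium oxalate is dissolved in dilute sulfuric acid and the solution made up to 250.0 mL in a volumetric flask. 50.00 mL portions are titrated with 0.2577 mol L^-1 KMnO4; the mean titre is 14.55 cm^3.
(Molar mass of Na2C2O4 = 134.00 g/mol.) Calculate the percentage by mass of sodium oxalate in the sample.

59.64 %

2 MnO4^- + 5 C2O4^2- + 16 H^+ → 2 Mn^2+ + 10 CO2 + 8 H2O
n(KMnO4) per titration = 0.01455 × 0.2577 = 3.750 × 10^-3 mol
From the 5:2 ratio, n(Na2C2O4) in each aliquot = 5/2 × 3.750 × 10^-3 = 9.374 × 10^-3 mol
n(Na2C2O4) in the whole flask = 9.374 × 10^-3 × 250.0/50.00 = 0.04687 mol
mass of Na2C2O4 = 0.04687 × 134.00 = 6.280 g
% Na2C2O4 = 6.280 / 10.53 × 100 = 59.64 %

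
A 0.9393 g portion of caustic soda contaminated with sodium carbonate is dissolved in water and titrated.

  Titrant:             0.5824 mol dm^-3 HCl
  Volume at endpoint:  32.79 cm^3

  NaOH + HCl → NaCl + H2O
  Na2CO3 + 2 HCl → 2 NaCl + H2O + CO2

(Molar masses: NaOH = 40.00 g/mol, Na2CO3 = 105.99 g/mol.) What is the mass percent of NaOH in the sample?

23.84 %

n(HCl) = 0.03279 × 0.5824 = 0.01910 mol
Let x = n(NaOH), y = n(Na2CO3).
Titrant: 1x + 2y = 0.01910;  mass: 40.00x + 105.99y = 0.9393
Solving, x = 5.598 × 10^-3 mol, y = 6.750 × 10^-3 mol
mass of NaOH = 5.598 × 10^-3 × 40.00 = 0.2239 g
% NaOH = 0.2239 / 0.9393 × 100 = 23.84 %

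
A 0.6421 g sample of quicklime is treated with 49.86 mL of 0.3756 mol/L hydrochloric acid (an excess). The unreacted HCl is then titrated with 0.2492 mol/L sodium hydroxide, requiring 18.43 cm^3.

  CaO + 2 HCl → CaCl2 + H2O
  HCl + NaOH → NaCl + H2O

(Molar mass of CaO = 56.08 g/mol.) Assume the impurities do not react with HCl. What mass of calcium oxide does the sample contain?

0.3963 g

n(HCl) added = 0.04986 × 0.3756 = 0.01873 mol
n(NaOH) used in back-titration = 0.01843 × 0.2492 = 4.593 × 10^-3 mol
n(HCl) left over = 4.593 × 10^-3 mol (1:1 ratio)
n(HCl) consumed by analyte = 0.01873 − 4.593 × 10^-3 = 0.01413 mol
From the 1:2 ratio, n(CaO) = 1/2 × 0.01413 = 7.067 × 10^-3 mol
mass of CaO = 7.067 × 10^-3 × 56.08 = 0.3963 g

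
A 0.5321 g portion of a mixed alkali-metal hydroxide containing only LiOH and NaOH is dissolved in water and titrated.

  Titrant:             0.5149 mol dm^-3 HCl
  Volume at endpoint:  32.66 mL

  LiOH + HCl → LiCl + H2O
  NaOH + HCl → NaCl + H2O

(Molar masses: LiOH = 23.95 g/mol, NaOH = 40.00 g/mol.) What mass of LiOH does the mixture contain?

n(HCl) = 0.03266 × 0.5149 = 0.01682 mol
Let x = n(LiOH), y = n(NaOH).
Titrant: 1x + 1y = 0.01682;  mass: 23.95x + 40.00y = 0.5321
Solving, x = 8.758 × 10^-3 mol, y = 8.059 × 10^-3 mol
mass of LiOH = 8.758 × 10^-3 × 23.95 = 0.2098 g

0.2098 g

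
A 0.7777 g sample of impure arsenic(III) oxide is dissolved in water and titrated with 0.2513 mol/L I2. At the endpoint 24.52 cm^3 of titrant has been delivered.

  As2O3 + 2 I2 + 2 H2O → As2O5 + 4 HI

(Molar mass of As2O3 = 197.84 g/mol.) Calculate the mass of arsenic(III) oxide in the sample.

0.6095 g

n(I2) = 0.02452 L × 0.2513 mol/L = 6.162 × 10^-3 mol
From the 1:2 ratio, n(As2O3) = 1/2 × 6.162 × 10^-3 = 3.081 × 10^-3 mol
mass of As2O3 = 3.081 × 10^-3 × 197.84 g/mol = 0.6095 g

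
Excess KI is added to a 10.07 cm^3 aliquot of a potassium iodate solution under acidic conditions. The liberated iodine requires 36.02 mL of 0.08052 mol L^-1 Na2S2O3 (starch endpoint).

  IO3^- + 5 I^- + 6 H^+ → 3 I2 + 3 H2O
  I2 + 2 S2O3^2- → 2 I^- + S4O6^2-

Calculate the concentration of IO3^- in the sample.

n(S2O3^2-) = 0.03602 × 0.08052 = 2.900 × 10^-3 mol
n(I2) = n(S2O3^2-)/2 = 1.450 × 10^-3 mol
From the 1:3 ratio, n(IO3^-) in the aliquot = 1/3 × 1.450 × 10^-3 = 4.834 × 10^-4 mol
[IO3^-] = 4.834 × 10^-4 / 0.01007 = 0.04800 mol/L

0.04800 mol/L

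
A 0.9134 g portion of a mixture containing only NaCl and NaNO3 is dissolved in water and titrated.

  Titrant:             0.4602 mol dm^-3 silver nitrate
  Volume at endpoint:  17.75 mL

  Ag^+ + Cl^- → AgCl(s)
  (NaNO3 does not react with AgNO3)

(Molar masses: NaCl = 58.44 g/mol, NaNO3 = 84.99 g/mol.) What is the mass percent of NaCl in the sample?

52.26 %

n(AgNO3) = 0.01775 × 0.4602 = 8.169 × 10^-3 mol
Let x = n(NaCl), y = n(NaNO3).
Titrant: 1x = 8.169 × 10^-3;  mass: 58.44x + 84.99y = 0.9134
Solving, x = 8.169 × 10^-3 mol, y = 5.130 × 10^-3 mol
mass of NaCl = 8.169 × 10^-3 × 58.44 = 0.4774 g
% NaCl = 0.4774 / 0.9134 × 100 = 52.26 %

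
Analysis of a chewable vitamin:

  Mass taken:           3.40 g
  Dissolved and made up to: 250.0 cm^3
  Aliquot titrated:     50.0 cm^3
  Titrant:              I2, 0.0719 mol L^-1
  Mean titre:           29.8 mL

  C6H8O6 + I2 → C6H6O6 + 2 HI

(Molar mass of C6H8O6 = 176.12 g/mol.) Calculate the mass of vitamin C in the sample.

n(I2) per titration = 0.0298 × 0.0719 = 2.14 × 10^-3 mol
n(C6H8O6) in each aliquot = 2.14 × 10^-3 mol (1:1 ratio)
n(C6H8O6) in the whole flask = 2.14 × 10^-3 × 250.0/50.0 = 0.0107 mol
mass of C6H8O6 = 0.0107 × 176.12 = 1.89 g

1.89 g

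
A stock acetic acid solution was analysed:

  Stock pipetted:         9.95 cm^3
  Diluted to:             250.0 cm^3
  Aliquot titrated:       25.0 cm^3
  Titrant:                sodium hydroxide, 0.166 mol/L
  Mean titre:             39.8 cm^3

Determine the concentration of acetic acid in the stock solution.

6.64 mol/L

CH3COOH + NaOH → CH3COONa + H2O
n(NaOH) = 0.0398 × 0.166 = 6.61 × 10^-3 mol
n(CH3COOH) in the aliquot = 6.61 × 10^-3 mol (1:1 ratio)
[CH3COOH]_dilute = 6.61 × 10^-3 / 0.0250 = 0.264 mol/L
Dilution factor = 250.0 / 9.95 = 25.13
[CH3COOH]_stock = 0.264 × 25.13 = 6.64 mol/L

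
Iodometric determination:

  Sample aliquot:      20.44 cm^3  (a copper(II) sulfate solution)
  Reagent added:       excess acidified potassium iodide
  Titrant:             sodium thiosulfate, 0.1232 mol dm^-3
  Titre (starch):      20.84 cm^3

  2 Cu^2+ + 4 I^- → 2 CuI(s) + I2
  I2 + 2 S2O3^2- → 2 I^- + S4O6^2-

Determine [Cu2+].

0.1256 mol/L

n(S2O3^2-) = 0.02084 × 0.1232 = 2.567 × 10^-3 mol
n(I2) = n(S2O3^2-)/2 = 1.284 × 10^-3 mol
From the 2:1 ratio, n(Cu2+) in the aliquot = 2/1 × 1.284 × 10^-3 = 2.567 × 10^-3 mol
[Cu2+] = 2.567 × 10^-3 / 0.02044 = 0.1256 mol/L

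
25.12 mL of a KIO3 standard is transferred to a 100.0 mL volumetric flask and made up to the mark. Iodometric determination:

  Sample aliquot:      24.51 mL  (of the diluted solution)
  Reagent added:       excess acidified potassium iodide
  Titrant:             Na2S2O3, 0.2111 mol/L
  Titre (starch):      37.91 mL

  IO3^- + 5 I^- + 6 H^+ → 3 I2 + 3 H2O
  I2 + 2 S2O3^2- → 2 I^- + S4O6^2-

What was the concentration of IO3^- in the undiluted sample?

n(S2O3^2-) = 0.03791 × 0.2111 = 8.003 × 10^-3 mol
n(I2) = n(S2O3^2-)/2 = 4.001 × 10^-3 mol
From the 1:3 ratio, n(IO3^-) in the aliquot = 1/3 × 4.001 × 10^-3 = 1.334 × 10^-3 mol
[IO3^-]_dilute = 1.334 × 10^-3 / 0.02451 = 0.05442 mol/L
[IO3^-]_original = 0.05442 × 100.0/25.12 = 0.2166 mol/L

0.2166 mol/L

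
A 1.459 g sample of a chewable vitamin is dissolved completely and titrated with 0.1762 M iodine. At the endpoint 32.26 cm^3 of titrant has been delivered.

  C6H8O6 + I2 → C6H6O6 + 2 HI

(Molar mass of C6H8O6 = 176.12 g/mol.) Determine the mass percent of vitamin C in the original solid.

n(I2) = 0.03226 L × 0.1762 mol/L = 5.684 × 10^-3 mol
n(C6H8O6) = 5.684 × 10^-3 mol (1:1 ratio)
mass of C6H8O6 = 5.684 × 10^-3 × 176.12 g/mol = 1.001 g
% C6H8O6 = 1.001 / 1.459 × 100 = 68.62 %

68.62 %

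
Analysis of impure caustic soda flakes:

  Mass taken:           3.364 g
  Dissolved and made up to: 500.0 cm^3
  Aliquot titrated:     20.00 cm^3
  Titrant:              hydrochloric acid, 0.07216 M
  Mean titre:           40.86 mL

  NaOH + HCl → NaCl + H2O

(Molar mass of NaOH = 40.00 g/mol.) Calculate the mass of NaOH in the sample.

2.948 g

n(HCl) per titration = 0.04086 × 0.07216 = 2.948 × 10^-3 mol
n(NaOH) in each aliquot = 2.948 × 10^-3 mol (1:1 ratio)
n(NaOH) in the whole flask = 2.948 × 10^-3 × 500.0/20.00 = 0.07371 mol
mass of NaOH = 0.07371 × 40.00 = 2.948 g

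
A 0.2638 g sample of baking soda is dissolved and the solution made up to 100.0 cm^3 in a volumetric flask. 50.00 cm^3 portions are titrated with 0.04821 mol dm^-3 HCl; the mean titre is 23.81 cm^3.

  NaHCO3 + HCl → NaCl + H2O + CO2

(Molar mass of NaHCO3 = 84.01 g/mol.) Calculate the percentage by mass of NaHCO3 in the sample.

73.11 %

n(HCl) per titration = 0.02381 × 0.04821 = 1.148 × 10^-3 mol
n(NaHCO3) in each aliquot = 1.148 × 10^-3 mol (1:1 ratio)
n(NaHCO3) in the whole flask = 1.148 × 10^-3 × 100.0/50.00 = 2.296 × 10^-3 mol
mass of NaHCO3 = 2.296 × 10^-3 × 84.01 = 0.1929 g
% NaHCO3 = 0.1929 / 0.2638 × 100 = 73.11 %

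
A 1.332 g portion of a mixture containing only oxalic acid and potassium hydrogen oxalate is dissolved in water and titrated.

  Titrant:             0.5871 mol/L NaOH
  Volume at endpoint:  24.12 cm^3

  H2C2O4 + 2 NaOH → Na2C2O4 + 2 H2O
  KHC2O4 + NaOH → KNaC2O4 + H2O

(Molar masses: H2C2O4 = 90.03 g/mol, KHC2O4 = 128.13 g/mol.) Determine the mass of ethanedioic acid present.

n(NaOH) = 0.02412 × 0.5871 = 0.01416 mol
Let x = n(H2C2O4), y = n(KHC2O4).
Titrant: 2x + 1y = 0.01416;  mass: 90.03x + 128.13y = 1.332
Solving, x = 2.902 × 10^-3 mol, y = 8.356 × 10^-3 mol
mass of H2C2O4 = 2.902 × 10^-3 × 90.03 = 0.2613 g

0.2613 g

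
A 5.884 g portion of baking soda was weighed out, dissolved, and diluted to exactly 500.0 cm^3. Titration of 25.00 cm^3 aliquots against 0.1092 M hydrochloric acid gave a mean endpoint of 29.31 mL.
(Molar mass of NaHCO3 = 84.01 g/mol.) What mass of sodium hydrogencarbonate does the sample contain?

NaHCO3 + HCl → NaCl + H2O + CO2
n(HCl) per titration = 0.02931 × 0.1092 = 3.201 × 10^-3 mol
n(NaHCO3) in each aliquot = 3.201 × 10^-3 mol (1:1 ratio)
n(NaHCO3) in the whole flask = 3.201 × 10^-3 × 500.0/25.00 = 0.06401 mol
mass of NaHCO3 = 0.06401 × 84.01 = 5.378 g

5.378 g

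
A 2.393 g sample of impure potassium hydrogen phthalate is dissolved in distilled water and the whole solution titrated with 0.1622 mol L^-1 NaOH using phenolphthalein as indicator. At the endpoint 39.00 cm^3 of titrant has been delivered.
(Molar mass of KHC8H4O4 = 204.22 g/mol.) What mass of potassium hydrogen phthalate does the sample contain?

KHC8H4O4 + NaOH → KNaC8H4O4 + H2O
n(NaOH) = 0.03900 L × 0.1622 mol/L = 6.326 × 10^-3 mol
n(KHC8H4O4) = 6.326 × 10^-3 mol (1:1 ratio)
mass of KHC8H4O4 = 6.326 × 10^-3 × 204.22 g/mol = 1.292 g

1.292 g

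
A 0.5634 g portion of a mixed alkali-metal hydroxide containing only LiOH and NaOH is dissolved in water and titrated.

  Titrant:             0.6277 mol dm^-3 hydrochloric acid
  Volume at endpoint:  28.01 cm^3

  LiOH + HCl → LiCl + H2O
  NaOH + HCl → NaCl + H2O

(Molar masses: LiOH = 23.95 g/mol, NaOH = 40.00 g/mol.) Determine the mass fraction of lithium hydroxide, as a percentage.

37.05 %

n(HCl) = 0.02801 × 0.6277 = 0.01758 mol
Let x = n(LiOH), y = n(NaOH).
Titrant: 1x + 1y = 0.01758;  mass: 23.95x + 40.00y = 0.5634
Solving, x = 8.715 × 10^-3 mol, y = 8.867 × 10^-3 mol
mass of LiOH = 8.715 × 10^-3 × 23.95 = 0.2087 g
% LiOH = 0.2087 / 0.5634 × 100 = 37.05 %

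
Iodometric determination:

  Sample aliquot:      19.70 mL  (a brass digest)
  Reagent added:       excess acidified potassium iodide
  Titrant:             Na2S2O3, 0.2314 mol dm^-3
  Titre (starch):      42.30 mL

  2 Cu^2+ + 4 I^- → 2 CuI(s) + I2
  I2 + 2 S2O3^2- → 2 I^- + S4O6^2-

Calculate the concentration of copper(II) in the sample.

0.4969 mol/L

n(S2O3^2-) = 0.04230 × 0.2314 = 9.788 × 10^-3 mol
n(I2) = n(S2O3^2-)/2 = 4.894 × 10^-3 mol
From the 2:1 ratio, n(Cu2+) in the aliquot = 2/1 × 4.894 × 10^-3 = 9.788 × 10^-3 mol
[Cu2+] = 9.788 × 10^-3 / 0.01970 = 0.4969 mol/L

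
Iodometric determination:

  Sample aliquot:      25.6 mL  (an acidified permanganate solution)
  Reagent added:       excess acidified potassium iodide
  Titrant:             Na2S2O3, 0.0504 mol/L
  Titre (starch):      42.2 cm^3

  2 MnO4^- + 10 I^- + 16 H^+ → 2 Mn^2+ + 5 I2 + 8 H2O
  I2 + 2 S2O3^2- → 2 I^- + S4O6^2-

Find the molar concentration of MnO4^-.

n(S2O3^2-) = 0.0422 × 0.0504 = 2.13 × 10^-3 mol
n(I2) = n(S2O3^2-)/2 = 1.06 × 10^-3 mol
From the 2:5 ratio, n(MnO4^-) in the aliquot = 2/5 × 1.06 × 10^-3 = 4.25 × 10^-4 mol
[MnO4^-] = 4.25 × 10^-4 / 0.0256 = 0.0166 mol/L

0.0166 mol/L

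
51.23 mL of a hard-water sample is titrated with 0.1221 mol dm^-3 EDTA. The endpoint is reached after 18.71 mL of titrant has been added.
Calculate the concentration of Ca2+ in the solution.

Ca^2+ + EDTA^4- → [Ca(EDTA)]^2-
n(EDTA) = 0.01871 L × 0.1221 mol/L = 2.284 × 10^-3 mol
n(Ca2+) = 2.284 × 10^-3 mol (1:1 mole ratio)
[Ca2+] = 2.284 × 10^-3 mol / 0.05123 L = 0.04459 mol/L

0.04459 mol/L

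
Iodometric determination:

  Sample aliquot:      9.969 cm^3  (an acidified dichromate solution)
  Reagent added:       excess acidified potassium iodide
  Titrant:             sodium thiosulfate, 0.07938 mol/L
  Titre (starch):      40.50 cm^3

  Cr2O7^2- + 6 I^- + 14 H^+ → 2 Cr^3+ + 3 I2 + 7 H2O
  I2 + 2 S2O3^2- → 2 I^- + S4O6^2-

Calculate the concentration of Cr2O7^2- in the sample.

0.05375 mol/L

n(S2O3^2-) = 0.04050 × 0.07938 = 3.215 × 10^-3 mol
n(I2) = n(S2O3^2-)/2 = 1.607 × 10^-3 mol
From the 1:3 ratio, n(Cr2O7^2-) in the aliquot = 1/3 × 1.607 × 10^-3 = 5.358 × 10^-4 mol
[Cr2O7^2-] = 5.358 × 10^-4 / 0.009969 = 0.05375 mol/L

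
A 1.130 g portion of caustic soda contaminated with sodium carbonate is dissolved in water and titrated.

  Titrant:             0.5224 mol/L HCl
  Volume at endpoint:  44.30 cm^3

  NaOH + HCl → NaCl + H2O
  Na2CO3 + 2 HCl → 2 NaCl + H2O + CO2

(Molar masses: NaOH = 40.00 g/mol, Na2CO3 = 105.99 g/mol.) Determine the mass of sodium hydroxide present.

n(HCl) = 0.04430 × 0.5224 = 0.02314 mol
Let x = n(NaOH), y = n(Na2CO3).
Titrant: 1x + 2y = 0.02314;  mass: 40.00x + 105.99y = 1.130
Solving, x = 7.420 × 10^-3 mol, y = 7.861 × 10^-3 mol
mass of NaOH = 7.420 × 10^-3 × 40.00 = 0.2968 g

0.2968 g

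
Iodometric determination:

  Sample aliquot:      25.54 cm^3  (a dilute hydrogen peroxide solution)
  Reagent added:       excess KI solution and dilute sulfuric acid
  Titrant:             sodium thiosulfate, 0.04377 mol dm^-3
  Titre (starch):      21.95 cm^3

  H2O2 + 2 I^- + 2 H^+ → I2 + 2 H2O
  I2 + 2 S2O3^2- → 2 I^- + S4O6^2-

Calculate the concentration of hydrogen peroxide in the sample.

0.01881 mol/L

n(S2O3^2-) = 0.02195 × 0.04377 = 9.608 × 10^-4 mol
n(I2) = n(S2O3^2-)/2 = 4.804 × 10^-4 mol
n(H2O2) in the aliquot = 4.804 × 10^-4 mol (1:1 ratio)
[H2O2] = 4.804 × 10^-4 / 0.02554 = 0.01881 mol/L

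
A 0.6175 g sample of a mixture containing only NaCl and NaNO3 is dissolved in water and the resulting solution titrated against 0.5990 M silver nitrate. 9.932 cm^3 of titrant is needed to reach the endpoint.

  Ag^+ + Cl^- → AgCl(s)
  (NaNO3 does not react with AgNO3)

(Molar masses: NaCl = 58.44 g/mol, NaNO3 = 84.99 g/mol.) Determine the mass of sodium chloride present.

n(AgNO3) = 0.009932 × 0.5990 = 5.949 × 10^-3 mol
Let x = n(NaCl), y = n(NaNO3).
Titrant: 1x = 5.949 × 10^-3;  mass: 58.44x + 84.99y = 0.6175
Solving, x = 5.949 × 10^-3 mol, y = 3.175 × 10^-3 mol
mass of NaCl = 5.949 × 10^-3 × 58.44 = 0.3477 g

0.3477 g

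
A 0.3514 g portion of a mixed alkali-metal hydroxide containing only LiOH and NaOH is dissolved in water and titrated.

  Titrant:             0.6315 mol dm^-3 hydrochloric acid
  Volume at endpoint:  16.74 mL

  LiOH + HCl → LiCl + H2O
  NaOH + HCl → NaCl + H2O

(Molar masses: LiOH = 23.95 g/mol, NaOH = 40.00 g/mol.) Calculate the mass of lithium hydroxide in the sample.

n(HCl) = 0.01674 × 0.6315 = 0.01057 mol
Let x = n(LiOH), y = n(NaOH).
Titrant: 1x + 1y = 0.01057;  mass: 23.95x + 40.00y = 0.3514
Solving, x = 4.452 × 10^-3 mol, y = 6.119 × 10^-3 mol
mass of LiOH = 4.452 × 10^-3 × 23.95 = 0.1066 g

0.1066 g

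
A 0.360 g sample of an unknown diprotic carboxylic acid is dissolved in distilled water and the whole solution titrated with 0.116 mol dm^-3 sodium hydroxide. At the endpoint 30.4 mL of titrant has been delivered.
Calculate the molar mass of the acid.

n(NaOH) = 0.0304 L × 0.116 mol/L = 3.53 × 10^-3 mol
From the 1:2 ratio, n(H2A) = 1/2 × 3.53 × 10^-3 = 1.76 × 10^-3 mol
M = m / n = 0.360 g / 1.76 × 10^-3 mol = 204 g/mol

204 g/mol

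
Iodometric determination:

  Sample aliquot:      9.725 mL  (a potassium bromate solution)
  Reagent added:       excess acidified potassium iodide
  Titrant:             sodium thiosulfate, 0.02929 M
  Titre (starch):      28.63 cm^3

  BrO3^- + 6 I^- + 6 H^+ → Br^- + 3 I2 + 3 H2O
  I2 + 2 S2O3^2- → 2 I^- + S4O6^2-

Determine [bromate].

0.01437 M

n(S2O3^2-) = 0.02863 × 0.02929 = 8.386 × 10^-4 mol
n(I2) = n(S2O3^2-)/2 = 4.193 × 10^-4 mol
From the 1:3 ratio, n(BrO3^-) in the aliquot = 1/3 × 4.193 × 10^-4 = 1.398 × 10^-4 mol
[BrO3^-] = 1.398 × 10^-4 / 0.009725 = 0.01437 mol/L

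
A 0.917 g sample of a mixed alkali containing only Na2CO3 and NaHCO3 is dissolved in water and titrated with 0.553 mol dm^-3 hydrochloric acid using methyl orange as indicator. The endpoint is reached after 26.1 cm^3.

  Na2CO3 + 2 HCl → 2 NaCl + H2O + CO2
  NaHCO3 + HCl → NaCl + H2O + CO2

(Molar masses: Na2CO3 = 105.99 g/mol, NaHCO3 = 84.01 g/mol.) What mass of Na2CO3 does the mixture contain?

0.505 g

n(HCl) = 0.0261 × 0.553 = 0.0144 mol
Let x = n(Na2CO3), y = n(NaHCO3).
Titrant: 2x + 1y = 0.0144;  mass: 105.99x + 84.01y = 0.917
Solving, x = 4.76 × 10^-3 mol, y = 4.90 × 10^-3 mol
mass of Na2CO3 = 4.76 × 10^-3 × 105.99 = 0.505 g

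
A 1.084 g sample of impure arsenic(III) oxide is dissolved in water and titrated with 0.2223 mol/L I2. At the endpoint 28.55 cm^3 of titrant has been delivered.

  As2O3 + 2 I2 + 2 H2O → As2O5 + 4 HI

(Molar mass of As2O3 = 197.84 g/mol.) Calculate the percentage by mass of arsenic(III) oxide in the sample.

n(I2) = 0.02855 L × 0.2223 mol/L = 6.347 × 10^-3 mol
From the 1:2 ratio, n(As2O3) = 1/2 × 6.347 × 10^-3 = 3.173 × 10^-3 mol
mass of As2O3 = 3.173 × 10^-3 × 197.84 g/mol = 0.6278 g
% As2O3 = 0.6278 / 1.084 × 100 = 57.92 %

57.92 %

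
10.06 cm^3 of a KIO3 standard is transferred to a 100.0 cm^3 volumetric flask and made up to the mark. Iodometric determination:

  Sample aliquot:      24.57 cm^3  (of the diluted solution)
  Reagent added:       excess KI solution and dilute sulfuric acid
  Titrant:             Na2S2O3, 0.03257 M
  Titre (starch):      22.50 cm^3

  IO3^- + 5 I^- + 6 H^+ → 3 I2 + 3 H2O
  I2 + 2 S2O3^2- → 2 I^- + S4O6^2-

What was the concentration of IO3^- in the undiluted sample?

0.04941 M

n(S2O3^2-) = 0.02250 × 0.03257 = 7.328 × 10^-4 mol
n(I2) = n(S2O3^2-)/2 = 3.664 × 10^-4 mol
From the 1:3 ratio, n(IO3^-) in the aliquot = 1/3 × 3.664 × 10^-4 = 1.221 × 10^-4 mol
[IO3^-]_dilute = 1.221 × 10^-4 / 0.02457 = 0.004971 mol/L
[IO3^-]_original = 0.004971 × 100.0/10.06 = 0.04941 mol/L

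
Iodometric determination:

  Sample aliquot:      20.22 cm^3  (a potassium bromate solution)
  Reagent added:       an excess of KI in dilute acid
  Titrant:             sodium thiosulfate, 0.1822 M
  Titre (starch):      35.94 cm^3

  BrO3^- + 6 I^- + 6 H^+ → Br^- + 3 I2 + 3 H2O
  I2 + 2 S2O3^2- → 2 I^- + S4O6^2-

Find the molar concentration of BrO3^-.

n(S2O3^2-) = 0.03594 × 0.1822 = 6.548 × 10^-3 mol
n(I2) = n(S2O3^2-)/2 = 3.274 × 10^-3 mol
From the 1:3 ratio, n(BrO3^-) in the aliquot = 1/3 × 3.274 × 10^-3 = 1.091 × 10^-3 mol
[BrO3^-] = 1.091 × 10^-3 / 0.02022 = 0.05398 mol/L

0.05398 M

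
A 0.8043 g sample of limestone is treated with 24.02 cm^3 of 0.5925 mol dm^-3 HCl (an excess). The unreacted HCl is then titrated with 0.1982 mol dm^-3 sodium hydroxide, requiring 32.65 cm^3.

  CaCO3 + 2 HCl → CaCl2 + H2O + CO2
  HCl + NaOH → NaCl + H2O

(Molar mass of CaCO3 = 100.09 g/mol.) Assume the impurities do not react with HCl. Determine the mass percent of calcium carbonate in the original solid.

48.29 %

n(HCl) added = 0.02402 × 0.5925 = 0.01423 mol
n(NaOH) used in back-titration = 0.03265 × 0.1982 = 6.471 × 10^-3 mol
n(HCl) left over = 6.471 × 10^-3 mol (1:1 ratio)
n(HCl) consumed by analyte = 0.01423 − 6.471 × 10^-3 = 7.761 × 10^-3 mol
From the 1:2 ratio, n(CaCO3) = 1/2 × 7.761 × 10^-3 = 3.880 × 10^-3 mol
mass of CaCO3 = 3.880 × 10^-3 × 100.09 = 0.3884 g
% CaCO3 = 0.3884 / 0.8043 × 100 = 48.29 %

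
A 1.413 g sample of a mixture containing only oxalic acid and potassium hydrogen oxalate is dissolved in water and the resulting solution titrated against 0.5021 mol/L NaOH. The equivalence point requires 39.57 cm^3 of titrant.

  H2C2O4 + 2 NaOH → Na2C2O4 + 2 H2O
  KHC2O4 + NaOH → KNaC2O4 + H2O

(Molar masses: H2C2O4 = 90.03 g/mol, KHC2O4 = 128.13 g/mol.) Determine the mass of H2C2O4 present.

n(NaOH) = 0.03957 × 0.5021 = 0.01987 mol
Let x = n(H2C2O4), y = n(KHC2O4).
Titrant: 2x + 1y = 0.01987;  mass: 90.03x + 128.13y = 1.413
Solving, x = 6.814 × 10^-3 mol, y = 6.240 × 10^-3 mol
mass of H2C2O4 = 6.814 × 10^-3 × 90.03 = 0.6135 g

0.6135 g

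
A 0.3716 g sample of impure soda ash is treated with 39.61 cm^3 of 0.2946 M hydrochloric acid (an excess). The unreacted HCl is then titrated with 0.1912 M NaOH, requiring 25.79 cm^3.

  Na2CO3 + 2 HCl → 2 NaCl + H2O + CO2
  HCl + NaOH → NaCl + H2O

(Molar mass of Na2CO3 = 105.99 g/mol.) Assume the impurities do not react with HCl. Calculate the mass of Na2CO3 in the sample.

0.3571 g

n(HCl) added = 0.03961 × 0.2946 = 0.01167 mol
n(NaOH) used in back-titration = 0.02579 × 0.1912 = 4.931 × 10^-3 mol
n(HCl) left over = 4.931 × 10^-3 mol (1:1 ratio)
n(HCl) consumed by analyte = 0.01167 − 4.931 × 10^-3 = 6.738 × 10^-3 mol
From the 1:2 ratio, n(Na2CO3) = 1/2 × 6.738 × 10^-3 = 3.369 × 10^-3 mol
mass of Na2CO3 = 3.369 × 10^-3 × 105.99 = 0.3571 g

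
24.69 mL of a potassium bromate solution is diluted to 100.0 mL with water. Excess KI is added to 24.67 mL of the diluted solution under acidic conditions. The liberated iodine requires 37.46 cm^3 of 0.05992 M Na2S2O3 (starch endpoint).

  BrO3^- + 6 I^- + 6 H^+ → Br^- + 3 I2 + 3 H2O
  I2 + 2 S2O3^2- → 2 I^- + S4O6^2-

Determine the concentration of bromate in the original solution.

n(S2O3^2-) = 0.03746 × 0.05992 = 2.245 × 10^-3 mol
n(I2) = n(S2O3^2-)/2 = 1.122 × 10^-3 mol
From the 1:3 ratio, n(BrO3^-) in the aliquot = 1/3 × 1.122 × 10^-3 = 3.741 × 10^-4 mol
[BrO3^-]_dilute = 3.741 × 10^-4 / 0.02467 = 0.01516 mol/L
[BrO3^-]_original = 0.01516 × 100.0/24.69 = 0.06142 mol/L

0.06142 M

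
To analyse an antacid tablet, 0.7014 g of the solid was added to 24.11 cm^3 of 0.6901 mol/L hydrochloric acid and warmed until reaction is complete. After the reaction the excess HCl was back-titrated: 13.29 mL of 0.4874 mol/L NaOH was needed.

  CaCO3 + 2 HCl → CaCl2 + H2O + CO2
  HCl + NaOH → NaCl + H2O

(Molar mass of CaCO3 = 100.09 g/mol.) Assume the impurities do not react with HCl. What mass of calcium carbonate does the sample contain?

0.5085 g

n(HCl) added = 0.02411 × 0.6901 = 0.01664 mol
n(NaOH) used in back-titration = 0.01329 × 0.4874 = 6.478 × 10^-3 mol
n(HCl) left over = 6.478 × 10^-3 mol (1:1 ratio)
n(HCl) consumed by analyte = 0.01664 − 6.478 × 10^-3 = 0.01016 mol
From the 1:2 ratio, n(CaCO3) = 1/2 × 0.01016 = 5.080 × 10^-3 mol
mass of CaCO3 = 5.080 × 10^-3 × 100.09 = 0.5085 g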